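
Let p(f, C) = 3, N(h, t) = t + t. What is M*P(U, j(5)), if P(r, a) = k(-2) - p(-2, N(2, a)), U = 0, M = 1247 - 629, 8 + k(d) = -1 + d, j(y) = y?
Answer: -8652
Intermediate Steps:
k(d) = -9 + d (k(d) = -8 + (-1 + d) = -9 + d)
N(h, t) = 2*t
M = 618
P(r, a) = -14 (P(r, a) = (-9 - 2) - 1*3 = -11 - 3 = -14)
M*P(U, j(5)) = 618*(-14) = -8652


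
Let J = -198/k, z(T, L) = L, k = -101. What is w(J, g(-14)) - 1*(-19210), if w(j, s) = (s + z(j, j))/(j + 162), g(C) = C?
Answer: 19882274/1035 ≈ 19210.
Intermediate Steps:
J = 198/101 (J = -198/(-101) = -198*(-1/101) = 198/101 ≈ 1.9604)
w(j, s) = (j + s)/(162 + j) (w(j, s) = (s + j)/(j + 162) = (j + s)/(162 + j))
w(J, g(-14)) - 1*(-19210) = (198/101 - 14)/(162 + 198/101) - 1*(-19210) = -1216/101/(16560/101) + 19210 = (101/16560)*(-1216/101) + 19210 = -76/1035 + 19210 = 19882274/1035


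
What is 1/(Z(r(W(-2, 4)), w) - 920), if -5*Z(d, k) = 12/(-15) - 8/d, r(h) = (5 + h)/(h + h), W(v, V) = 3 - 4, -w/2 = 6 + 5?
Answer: -25/23016 ≈ -0.0010862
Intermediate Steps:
w = -22 (w = -2*(6 + 5) = -2*11 = -22)
W(v, V) = -1
r(h) = (5 + h)/(2*h) (r(h) = (5 + h)/((2*h)) = (5 + h)*(1/(2*h)) = (5 + h)/(2*h))
Z(d, k) = 4/25 + 8/(5*d) (Z(d, k) = -(12/(-15) - 8/d)/5 = -(12*(-1/15) - 8/d)/5 = -(-⅘ - 8/d)/5 = 4/25 + 8/(5*d))
1/(Z(r(W(-2, 4)), w) - 920) = 1/(4*(10 + (½)*(5 - 1)/(-1))/(25*(((½)*(5 - 1)/(-1)))) - 920) = 1/(4*(10 + (½)*(-1)*4)/(25*(((½)*(-1)*4))) - 920) = 1/((4/25)*(10 - 2)/(-2) - 920) = 1/((4/25)*(-½)*8 - 920) = 1/(-16/25 - 920) = 1/(-23016/25) = -25/23016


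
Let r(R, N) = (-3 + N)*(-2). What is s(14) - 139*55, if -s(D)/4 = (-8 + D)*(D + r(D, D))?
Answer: -7453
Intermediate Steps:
r(R, N) = 6 - 2*N
s(D) = -4*(-8 + D)*(6 - D) (s(D) = -4*(-8 + D)*(D + (6 - 2*D)) = -4*(-8 + D)*(6 - D))
s(14) - 139*55 = (192 - 56*14 + 4*14²) - 139*55 = (192 - 784 + 4*196) - 7645 = (192 - 784 + 784) - 7645 = 192 - 7645 = -7453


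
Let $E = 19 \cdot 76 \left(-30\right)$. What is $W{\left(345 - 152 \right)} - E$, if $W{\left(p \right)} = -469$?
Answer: $42851$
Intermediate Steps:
$E = -43320$ ($E = 1444 \left(-30\right) = -43320$)
$W{\left(345 - 152 \right)} - E = -469 - -43320 = -469 + 43320 = 42851$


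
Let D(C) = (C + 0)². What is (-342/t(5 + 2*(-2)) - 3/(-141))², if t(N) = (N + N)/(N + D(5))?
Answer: 43664699521/2209 ≈ 1.9767e+7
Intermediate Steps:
D(C) = C²
t(N) = 2*N/(25 + N) (t(N) = (N + N)/(N + 5²) = (2*N)/(N + 25) = (2*N)/(25 + N) = 2*N/(25 + N))
(-342/t(5 + 2*(-2)) - 3/(-141))² = (-342*(25 + (5 + 2*(-2)))/(2*(5 + 2*(-2))) - 3/(-141))² = (-342*(25 + (5 - 4))/(2*(5 - 4)) - 3*(-1/141))² = (-342/(2*1/(25 + 1)) + 1/47)² = (-342/(2*1/26) + 1/47)² = (-342/(2*1*(1/26)) + 1/47)² = (-342/1/13 + 1/47)² = (-342*13 + 1/47)² = (-4446 + 1/47)² = (-208961/47)² = 43664699521/2209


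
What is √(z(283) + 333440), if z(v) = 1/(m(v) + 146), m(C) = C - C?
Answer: √7107607186/146 ≈ 577.44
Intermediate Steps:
m(C) = 0
z(v) = 1/146 (z(v) = 1/(0 + 146) = 1/146)
√(z(283) + 333440) = √(1/146 + 333440) = √(48682241/146) = √7107607186/146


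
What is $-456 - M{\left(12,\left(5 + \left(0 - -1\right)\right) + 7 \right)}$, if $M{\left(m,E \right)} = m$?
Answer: $-468$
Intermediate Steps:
$-456 - M{\left(12,\left(5 + \left(0 - -1\right)\right) + 7 \right)} = -456 - 12 = -468$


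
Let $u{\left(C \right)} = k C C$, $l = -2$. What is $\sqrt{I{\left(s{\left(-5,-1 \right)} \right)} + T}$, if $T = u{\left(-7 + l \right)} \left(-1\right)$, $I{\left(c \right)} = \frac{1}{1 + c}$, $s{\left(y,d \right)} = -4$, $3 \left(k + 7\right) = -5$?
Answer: $\frac{\sqrt{6315}}{3} \approx 26.489$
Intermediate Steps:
$k = - \frac{26}{3}$ ($k = -7 + \frac{1}{3} \left(-5\right) = -7 - \frac{5}{3} = - \frac{26}{3} \approx -8.6667$)
$u{\left(C \right)} = - \frac{26 C^{2}}{3}$ ($u{\left(C \right)} = - \frac{26 C}{3} C = - \frac{26 C^{2}}{3}$)
$T = 702$ ($T = - \frac{26 \left(-7 - 2\right)^{2}}{3} \left(-1\right) = - \frac{26 \left(-9\right)^{2}}{3} \left(-1\right) = \left(- \frac{26}{3}\right) 81 \left(-1\right) = \left(-702\right) \left(-1\right) = 702$)
$\sqrt{I{\left(s{\left(-5,-1 \right)} \right)} + T} = \sqrt{\frac{1}{1 - 4} + 702} = \sqrt{\frac{1}{-3} + 702} = \sqrt{- \frac{1}{3} + 702} = \sqrt{\frac{2105}{3}} = \frac{\sqrt{6315}}{3}$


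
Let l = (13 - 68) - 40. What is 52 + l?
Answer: -43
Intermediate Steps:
l = -95 (l = -55 - 40 = -95)
52 + l = 52 - 95 = -43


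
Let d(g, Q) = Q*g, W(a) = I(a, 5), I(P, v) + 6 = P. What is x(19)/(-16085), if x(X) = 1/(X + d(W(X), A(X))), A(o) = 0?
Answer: -1/305615 ≈ -3.2721e-6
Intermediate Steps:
I(P, v) = -6 + P
W(a) = -6 + a
x(X) = 1/X (x(X) = 1/(X + 0*(-6 + X)) = 1/(X + 0) = 1/X)
x(19)/(-16085) = 1/(19*(-16085)) = (1/19)*(-1/16085) = -1/305615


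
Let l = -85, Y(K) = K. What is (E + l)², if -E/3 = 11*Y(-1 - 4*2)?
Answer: 44944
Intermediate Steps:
E = 297 (E = -33*(-1 - 4*2) = -33*(-1 - 8) = -33*(-9) = -3*(-99) = 297)
(E + l)² = (297 - 85)² = 212² = 44944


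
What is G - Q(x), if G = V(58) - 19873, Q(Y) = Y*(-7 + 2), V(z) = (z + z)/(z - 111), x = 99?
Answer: -1027150/53 ≈ -19380.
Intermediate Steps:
V(z) = 2*z/(-111 + z) (V(z) = (2*z)/(-111 + z) = 2*z/(-111 + z))
Q(Y) = -5*Y (Q(Y) = Y*(-5) = -5*Y)
G = -1053385/53 (G = 2*58/(-111 + 58) - 19873 = 2*58/(-53) - 19873 = 2*58*(-1/53) - 19873 = -116/53 - 19873 = -1053385/53 ≈ -19875.)
G - Q(x) = -1053385/53 - (-5)*99 = -1053385/53 - 1*(-495) = -1053385/53 + 495 = -1027150/53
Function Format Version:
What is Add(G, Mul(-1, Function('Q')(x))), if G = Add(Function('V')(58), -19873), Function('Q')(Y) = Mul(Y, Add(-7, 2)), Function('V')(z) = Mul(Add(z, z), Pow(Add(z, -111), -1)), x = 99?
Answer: Rational(-1027150, 53) ≈ -19380.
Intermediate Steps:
Function('V')(z) = Mul(2, z, Pow(Add(-111, z), -1)) (Function('V')(z) = Mul(Mul(2, z), Pow(Add(-111, z), -1)) = Mul(2, z, Pow(Add(-111, z), -1)))
Function('Q')(Y) = Mul(-5, Y) (Function('Q')(Y) = Mul(Y, -5) = Mul(-5, Y))
G = Rational(-1053385, 53) (G = Add(Mul(2, 58, Pow(Add(-111, 58), -1)), -19873) = Add(Mul(2, 58, Pow(-53, -1)), -19873) = Add(Mul(2, 58, Rational(-1, 53)), -19873) = Add(Rational(-116, 53), -19873) = Rational(-1053385, 53) ≈ -19875.)
Add(G, Mul(-1, Function('Q')(x))) = Add(Rational(-1053385, 53), Mul(-1, Mul(-5, 99))) = Add(Rational(-1053385, 53), Mul(-1, -495)) = Add(Rational(-1053385, 53), 495) = Rational(-1027150, 53)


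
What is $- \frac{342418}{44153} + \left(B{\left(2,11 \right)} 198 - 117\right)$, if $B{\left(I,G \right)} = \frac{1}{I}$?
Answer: $- \frac{1137172}{44153} \approx -25.755$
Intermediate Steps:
$- \frac{342418}{44153} + \left(B{\left(2,11 \right)} 198 - 117\right) = - \frac{342418}{44153} - \left(117 - \frac{1}{2} \cdot 198\right) = \left(-342418\right) \frac{1}{44153} + \left(\frac{1}{2} \cdot 198 - 117\right) = - \frac{342418}{44153} + \left(99 - 117\right) = - \frac{342418}{44153} - 18 = - \frac{1137172}{44153}$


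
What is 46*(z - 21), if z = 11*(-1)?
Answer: -1472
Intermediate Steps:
z = -11
46*(z - 21) = 46*(-11 - 21) = 46*(-32) = -1472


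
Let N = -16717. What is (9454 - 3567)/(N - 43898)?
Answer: -5887/60615 ≈ -0.097121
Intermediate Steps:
(9454 - 3567)/(N - 43898) = (9454 - 3567)/(-16717 - 43898) = 5887/(-60615) = 5887*(-1/60615) = -5887/60615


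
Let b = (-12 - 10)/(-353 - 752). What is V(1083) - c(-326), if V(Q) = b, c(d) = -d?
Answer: -360208/1105 ≈ -325.98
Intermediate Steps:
b = 22/1105 (b = -22/(-1105) = -22*(-1/1105) = 22/1105 ≈ 0.019910)
V(Q) = 22/1105
V(1083) - c(-326) = 22/1105 - (-1)*(-326) = 22/1105 - 1*326 = 22/1105 - 326 = -360208/1105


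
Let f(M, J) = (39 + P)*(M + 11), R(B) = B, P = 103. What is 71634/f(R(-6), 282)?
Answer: 35817/355 ≈ 100.89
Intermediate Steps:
f(M, J) = 1562 + 142*M (f(M, J) = (39 + 103)*(M + 11) = 142*(11 + M) = 1562 + 142*M)
71634/f(R(-6), 282) = 71634/(1562 + 142*(-6)) = 71634/(1562 - 852) = 71634/710 = 71634*(1/710) = 35817/355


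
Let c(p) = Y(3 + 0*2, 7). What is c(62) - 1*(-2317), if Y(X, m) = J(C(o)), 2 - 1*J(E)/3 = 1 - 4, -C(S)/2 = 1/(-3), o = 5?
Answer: 2332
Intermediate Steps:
C(S) = ⅔ (C(S) = -2/(-3) = -2*(-⅓) = ⅔)
J(E) = 15 (J(E) = 6 - 3*(1 - 4) = 6 - 3*(-3) = 6 + 9 = 15)
Y(X, m) = 15
c(p) = 15
c(62) - 1*(-2317) = 15 - 1*(-2317) = 15 + 2317 = 2332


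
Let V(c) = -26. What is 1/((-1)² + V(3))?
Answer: -1/25 ≈ -0.040000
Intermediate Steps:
1/((-1)² + V(3)) = 1/((-1)² - 26) = 1/(1 - 26) = 1/(-25) = -1/25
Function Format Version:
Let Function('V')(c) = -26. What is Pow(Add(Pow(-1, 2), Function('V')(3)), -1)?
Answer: Rational(-1, 25) ≈ -0.040000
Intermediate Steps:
Pow(Add(Pow(-1, 2), Function('V')(3)), -1) = Pow(Add(Pow(-1, 2), -26), -1) = Pow(Add(1, -26), -1) = Pow(-25, -1) = Rational(-1, 25)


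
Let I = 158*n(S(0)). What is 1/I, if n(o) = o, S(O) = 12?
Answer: 1/1896 ≈ 0.00052743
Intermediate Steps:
I = 1896 (I = 158*12 = 1896)
1/I = 1/1896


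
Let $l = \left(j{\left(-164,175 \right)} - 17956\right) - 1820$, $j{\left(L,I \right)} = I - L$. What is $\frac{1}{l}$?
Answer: $- \frac{1}{19437} \approx -5.1448 \cdot 10^{-5}$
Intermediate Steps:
$l = -19437$ ($l = \left(\left(175 - -164\right) - 17956\right) - 1820 = \left(\left(175 + 164\right) - 17956\right) - 1820 = \left(339 - 17956\right) - 1820 = -17617 - 1820 = -19437$)
$\frac{1}{l} = \frac{1}{-19437} = - \frac{1}{19437}$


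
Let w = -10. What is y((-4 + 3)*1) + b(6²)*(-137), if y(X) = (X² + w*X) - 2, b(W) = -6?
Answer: 831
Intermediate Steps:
y(X) = -2 + X² - 10*X (y(X) = (X² - 10*X) - 2 = -2 + X² - 10*X)
y((-4 + 3)*1) + b(6²)*(-137) = (-2 + ((-4 + 3)*1)² - 10*(-4 + 3)) - 6*(-137) = (-2 + (-1*1)² - (-10)) + 822 = (-2 + (-1)² - 10*(-1)) + 822 = (-2 + 1 + 10) + 822 = 9 + 822 = 831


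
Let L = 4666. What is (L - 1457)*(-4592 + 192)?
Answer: -14119600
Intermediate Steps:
(L - 1457)*(-4592 + 192) = (4666 - 1457)*(-4592 + 192) = 3209*(-4400) = -14119600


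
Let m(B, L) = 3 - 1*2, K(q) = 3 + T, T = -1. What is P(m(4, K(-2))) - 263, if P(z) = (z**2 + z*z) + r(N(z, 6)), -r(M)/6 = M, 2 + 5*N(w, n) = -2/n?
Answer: -1291/5 ≈ -258.20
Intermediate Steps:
N(w, n) = -2/5 - 2/(5*n) (N(w, n) = -2/5 + (-2/n)/5 = -2/5 - 2/(5*n))
r(M) = -6*M
K(q) = 2 (K(q) = 3 - 1 = 2)
m(B, L) = 1 (m(B, L) = 3 - 2 = 1)
P(z) = 14/5 + 2*z**2 (P(z) = (z**2 + z*z) - 12*(-1 - 1*6)/(5*6) = (z**2 + z**2) - 12*(-1 - 6)/(5*6) = 2*z**2 - 12*(-7)/(5*6) = 2*z**2 - 6*(-7/15) = 2*z**2 + 14/5 = 14/5 + 2*z**2)
P(m(4, K(-2))) - 263 = (14/5 + 2*1**2) - 263 = (14/5 + 2*1) - 263 = (14/5 + 2) - 263 = 24/5 - 263 = -1291/5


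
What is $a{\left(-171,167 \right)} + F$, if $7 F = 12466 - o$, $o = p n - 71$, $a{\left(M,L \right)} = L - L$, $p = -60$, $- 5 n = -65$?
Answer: $\frac{13317}{7} \approx 1902.4$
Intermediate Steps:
$n = 13$ ($n = \left(- \frac{1}{5}\right) \left(-65\right) = 13$)
$a{\left(M,L \right)} = 0$
$o = -851$ ($o = \left(-60\right) 13 - 71 = -780 - 71 = -851$)
$F = \frac{13317}{7}$ ($F = \frac{12466 - -851}{7} = \frac{12466 + 851}{7} = \frac{1}{7} \cdot 13317 = \frac{13317}{7} \approx 1902.4$)
$a{\left(-171,167 \right)} + F = 0 + \frac{13317}{7} = \frac{13317}{7}$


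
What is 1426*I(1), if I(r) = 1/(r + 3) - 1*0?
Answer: 713/2 ≈ 356.50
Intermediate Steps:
I(r) = 1/(3 + r) (I(r) = 1/(3 + r) + 0 = 1/(3 + r))
1426*I(1) = 1426/(3 + 1) = 1426/4 = 1426*(1/4) = 713/2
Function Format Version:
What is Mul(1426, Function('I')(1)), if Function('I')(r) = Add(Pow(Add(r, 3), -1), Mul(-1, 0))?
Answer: Rational(713, 2) ≈ 356.50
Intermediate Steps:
Function('I')(r) = Pow(Add(3, r), -1) (Function('I')(r) = Add(Pow(Add(3, r), -1), 0) = Pow(Add(3, r), -1))
Mul(1426, Function('I')(1)) = Mul(1426, Pow(Add(3, 1), -1)) = Mul(1426, Pow(4, -1)) = Mul(1426, Rational(1, 4)) = Rational(713, 2)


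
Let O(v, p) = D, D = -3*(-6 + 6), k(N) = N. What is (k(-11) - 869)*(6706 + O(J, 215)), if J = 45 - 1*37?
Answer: -5901280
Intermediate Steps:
J = 8 (J = 45 - 37 = 8)
D = 0 (D = -3*0 = 0)
O(v, p) = 0
(k(-11) - 869)*(6706 + O(J, 215)) = (-11 - 869)*(6706 + 0) = -880*6706 = -5901280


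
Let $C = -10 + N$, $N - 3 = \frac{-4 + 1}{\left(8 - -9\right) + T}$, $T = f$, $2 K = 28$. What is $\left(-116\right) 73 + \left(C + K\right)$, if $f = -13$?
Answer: $- \frac{33847}{4} \approx -8461.8$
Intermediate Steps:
$K = 14$ ($K = \frac{1}{2} \cdot 28 = 14$)
$T = -13$
$N = \frac{9}{4}$ ($N = 3 + \frac{-4 + 1}{\left(8 - -9\right) - 13} = 3 - \frac{3}{\left(8 + 9\right) - 13} = 3 - \frac{3}{17 - 13} = 3 - \frac{3}{4} = \frac{9}{4} \approx 2.25$)
$C = - \frac{31}{4}$ ($C = -10 + \frac{9}{4} = - \frac{31}{4} \approx -7.75$)
$\left(-116\right) 73 + \left(C + K\right) = \left(-116\right) 73 + \left(- \frac{31}{4} + 14\right) = -8468 + \frac{25}{4} = - \frac{33847}{4}$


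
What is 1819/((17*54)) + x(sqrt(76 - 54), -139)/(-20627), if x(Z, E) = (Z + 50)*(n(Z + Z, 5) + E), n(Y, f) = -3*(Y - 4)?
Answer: 2557117/1113858 + 427*sqrt(22)/20627 ≈ 2.3928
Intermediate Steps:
n(Y, f) = 12 - 3*Y (n(Y, f) = -3*(-4 + Y) = 12 - 3*Y)
x(Z, E) = (50 + Z)*(12 + E - 6*Z) (x(Z, E) = (Z + 50)*((12 - 3*(Z + Z)) + E) = (50 + Z)*((12 - 6*Z) + E) = (50 + Z)*(12 + E - 6*Z))
1819/((17*54)) + x(sqrt(76 - 54), -139)/(-20627) = 1819/((17*54)) + (600 - 288*sqrt(76 - 54) - 6*(sqrt(76 - 54))**2 + 50*(-139) - 139*sqrt(76 - 54))/(-20627) = 1819/918 + (600 - 288*sqrt(22) - 6*(sqrt(22))**2 - 6950 - 139*sqrt(22))*(-1/20627) = 1819*(1/918) + (600 - 288*sqrt(22) - 6*22 - 6950 - 139*sqrt(22))*(-1/20627) = 107/54 + (600 - 288*sqrt(22) - 132 - 6950 - 139*sqrt(22))*(-1/20627) = 107/54 + (-6482 - 427*sqrt(22))*(-1/20627) = 107/54 + (6482/20627 + 427*sqrt(22)/20627) = 2557117/1113858 + 427*sqrt(22)/20627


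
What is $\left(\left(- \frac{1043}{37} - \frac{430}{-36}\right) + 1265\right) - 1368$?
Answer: $- \frac{79417}{666} \approx -119.24$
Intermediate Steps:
$\left(\left(- \frac{1043}{37} - \frac{430}{-36}\right) + 1265\right) - 1368 = \left(\left(\left(-1043\right) \frac{1}{37} - - \frac{215}{18}\right) + 1265\right) - 1368 = \left(\left(- \frac{1043}{37} + \frac{215}{18}\right) + 1265\right) - 1368 = \left(- \frac{10819}{666} + 1265\right) - 1368 = \frac{831671}{666} - 1368 = - \frac{79417}{666}$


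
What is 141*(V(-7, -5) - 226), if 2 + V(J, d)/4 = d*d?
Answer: -18894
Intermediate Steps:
V(J, d) = -8 + 4*d² (V(J, d) = -8 + 4*(d*d) = -8 + 4*d²)
141*(V(-7, -5) - 226) = 141*((-8 + 4*(-5)²) - 226) = 141*((-8 + 4*25) - 226) = 141*((-8 + 100) - 226) = 141*(92 - 226) = 141*(-134) = -18894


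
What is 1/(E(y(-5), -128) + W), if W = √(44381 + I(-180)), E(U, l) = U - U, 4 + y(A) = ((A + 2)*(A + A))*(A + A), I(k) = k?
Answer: √44201/44201 ≈ 0.0047565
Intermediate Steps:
y(A) = -4 + 4*A²*(2 + A) (y(A) = -4 + ((A + 2)*(A + A))*(A + A) = -4 + ((2 + A)*(2*A))*(2*A) = -4 + (2*A*(2 + A))*(2*A) = -4 + 4*A²*(2 + A))
E(U, l) = 0
W = √44201 (W = √(44381 - 180) = √44201 ≈ 210.24)
1/(E(y(-5), -128) + W) = 1/(0 + √44201) = 1/(√44201) = √44201/44201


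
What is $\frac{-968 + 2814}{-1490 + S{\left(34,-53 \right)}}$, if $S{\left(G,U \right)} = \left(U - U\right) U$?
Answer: $- \frac{923}{745} \approx -1.2389$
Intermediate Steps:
$S{\left(G,U \right)} = 0$ ($S{\left(G,U \right)} = 0 U = 0$)
$\frac{-968 + 2814}{-1490 + S{\left(34,-53 \right)}} = \frac{-968 + 2814}{-1490 + 0} = \frac{1846}{-1490} = 1846 \left(- \frac{1}{1490}\right) = - \frac{923}{745}$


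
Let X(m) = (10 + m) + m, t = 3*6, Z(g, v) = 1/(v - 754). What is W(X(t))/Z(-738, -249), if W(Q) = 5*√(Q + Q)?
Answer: -10030*√23 ≈ -48102.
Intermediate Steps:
Z(g, v) = 1/(-754 + v)
t = 18
X(m) = 10 + 2*m
W(Q) = 5*√2*√Q (W(Q) = 5*√(2*Q) = 5*(√2*√Q) = 5*√2*√Q)
W(X(t))/Z(-738, -249) = (5*√2*√(10 + 2*18))/(1/(-754 - 249)) = (5*√2*√(10 + 36))/(1/(-1003)) = (5*√2*√46)/(-1/1003) = (10*√23)*(-1003) = -10030*√23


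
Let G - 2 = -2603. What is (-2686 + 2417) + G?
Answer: -2870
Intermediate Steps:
G = -2601 (G = 2 - 2603 = -2601)
(-2686 + 2417) + G = (-2686 + 2417) - 2601 = -269 - 2601 = -2870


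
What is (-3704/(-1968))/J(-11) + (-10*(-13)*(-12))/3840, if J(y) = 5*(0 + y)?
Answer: -95353/216480 ≈ -0.44047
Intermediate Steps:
J(y) = 5*y
(-3704/(-1968))/J(-11) + (-10*(-13)*(-12))/3840 = (-3704/(-1968))/((5*(-11))) + (-10*(-13)*(-12))/3840 = -3704*(-1/1968)/(-55) + (130*(-12))*(1/3840) = (463/246)*(-1/55) - 1560*1/3840 = -463/13530 - 13/32 = -95353/216480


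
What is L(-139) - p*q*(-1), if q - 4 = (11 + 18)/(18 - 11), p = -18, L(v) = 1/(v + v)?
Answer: -285235/1946 ≈ -146.57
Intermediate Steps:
L(v) = 1/(2*v)
q = 57/7 (q = 4 + (11 + 18)/(18 - 11) = 4 + 29/7 = 57/7 ≈ 8.1429)
L(-139) - p*q*(-1) = (1/2)/(-139) - (-18*57/7)*(-1) = (1/2)*(-1/139) - (-1026)*(-1)/7 = -1/278 - 1*1026/7 = -1/278 - 1026/7 = -285235/1946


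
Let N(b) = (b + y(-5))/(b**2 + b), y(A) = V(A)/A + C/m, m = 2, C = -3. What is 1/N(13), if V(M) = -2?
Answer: 260/17 ≈ 15.294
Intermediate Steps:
y(A) = -3/2 - 2/A (y(A) = -2/A - 3/2 = -3/2 - 2/A)
N(b) = (-11/10 + b)/(b + b**2) (N(b) = (b + (-3/2 - 2/(-5)))/(b**2 + b) = (b + (-3/2 - 2*(-1/5)))/(b + b**2) = (b + (-3/2 + 2/5))/(b + b**2) = (b - 11/10)/(b + b**2) = (-11/10 + b)/(b + b**2))
1/N(13) = 1/((-11/10 + 13)/(13*(1 + 13))) = 1/((1/13)*(119/10)/14) = 1/((1/13)*(1/14)*(119/10)) = 1/(17/260) = 260/17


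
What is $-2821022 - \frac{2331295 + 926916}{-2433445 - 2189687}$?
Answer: $- \frac{13041953822693}{4623132} \approx -2.821 \cdot 10^{6}$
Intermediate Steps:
$-2821022 - \frac{2331295 + 926916}{-2433445 - 2189687} = -2821022 - \frac{3258211}{-4623132} = -2821022 - 3258211 \left(- \frac{1}{4623132}\right) = -2821022 - - \frac{3258211}{4623132} = -2821022 + \frac{3258211}{4623132} = - \frac{13041953822693}{4623132}$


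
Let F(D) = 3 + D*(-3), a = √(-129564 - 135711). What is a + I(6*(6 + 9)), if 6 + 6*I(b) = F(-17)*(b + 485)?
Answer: 5174 + 45*I*√131 ≈ 5174.0 + 515.05*I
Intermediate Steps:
a = 45*I*√131 (a = √(-265275) = 45*I*√131 ≈ 515.05*I)
F(D) = 3 - 3*D
I(b) = 4364 + 9*b (I(b) = -1 + ((3 - 3*(-17))*(b + 485))/6 = -1 + ((3 + 51)*(485 + b))/6 = -1 + (54*(485 + b))/6 = -1 + (26190 + 54*b)/6 = -1 + (4365 + 9*b) = 4364 + 9*b)
a + I(6*(6 + 9)) = 45*I*√131 + (4364 + 9*(6*(6 + 9))) = 45*I*√131 + (4364 + 9*(6*15)) = 45*I*√131 + (4364 + 9*90) = 45*I*√131 + (4364 + 810) = 45*I*√131 + 5174 = 5174 + 45*I*√131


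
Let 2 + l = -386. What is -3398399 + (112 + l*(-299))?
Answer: -3282275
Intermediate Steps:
l = -388 (l = -2 - 386 = -388)
-3398399 + (112 + l*(-299)) = -3398399 + (112 - 388*(-299)) = -3398399 + (112 + 116012) = -3398399 + 116124 = -3282275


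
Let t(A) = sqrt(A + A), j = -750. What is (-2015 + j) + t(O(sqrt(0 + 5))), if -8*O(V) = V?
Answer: -2765 + I*5**(1/4)/2 ≈ -2765.0 + 0.74767*I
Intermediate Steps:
O(V) = -V/8
t(A) = sqrt(2)*sqrt(A) (t(A) = sqrt(2*A) = sqrt(2)*sqrt(A))
(-2015 + j) + t(O(sqrt(0 + 5))) = (-2015 - 750) + sqrt(2)*sqrt(-sqrt(0 + 5)/8) = -2765 + sqrt(2)*sqrt(-sqrt(5)/8) = -2765 + sqrt(2)*(I*2**(3/4)*40**(1/4)/8) = -2765 + I*2**(3/4)*10**(1/4)/4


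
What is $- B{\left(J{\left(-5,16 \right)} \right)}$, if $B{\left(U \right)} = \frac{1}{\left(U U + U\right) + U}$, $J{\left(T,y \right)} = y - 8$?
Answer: $- \frac{1}{80} \approx -0.0125$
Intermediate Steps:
$J{\left(T,y \right)} = -8 + y$ ($J{\left(T,y \right)} = y - 8 = -8 + y$)
$B{\left(U \right)} = \frac{1}{U^{2} + 2 U}$ ($B{\left(U \right)} = \frac{1}{\left(U^{2} + U\right) + U} = \frac{1}{\left(U + U^{2}\right) + U} = \frac{1}{U^{2} + 2 U}$)
$- B{\left(J{\left(-5,16 \right)} \right)} = - \frac{1}{\left(-8 + 16\right) \left(2 + \left(-8 + 16\right)\right)} = - \frac{1}{8 \left(2 + 8\right)} = - \frac{1}{8 \cdot 10} = \left(-1\right) \frac{1}{80} = - \frac{1}{80}$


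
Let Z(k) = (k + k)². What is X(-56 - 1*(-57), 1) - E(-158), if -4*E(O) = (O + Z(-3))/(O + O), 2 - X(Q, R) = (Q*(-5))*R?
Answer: 4485/632 ≈ 7.0965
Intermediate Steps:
Z(k) = 4*k² (Z(k) = (2*k)² = 4*k²)
X(Q, R) = 2 + 5*Q*R (X(Q, R) = 2 - Q*(-5)*R = 2 - (-5*Q)*R = 2 - (-5)*Q*R = 2 + 5*Q*R)
E(O) = -(36 + O)/(8*O) (E(O) = -(O + 4*(-3)²)/(4*(O + O)) = -(O + 4*9)/(4*(2*O)) = -(O + 36)*1/(2*O)/4 = -(36 + O)*1/(2*O)/4 = -(36 + O)/(8*O))
X(-56 - 1*(-57), 1) - E(-158) = (2 + 5*(-56 - 1*(-57))*1) - (-36 - 1*(-158))/(8*(-158)) = (2 + 5*(-56 + 57)*1) - (-1)*(-36 + 158)/(8*158) = (2 + 5*1*1) - (-1)*122/(8*158) = (2 + 5) - 1*(-61/632) = 7 + 61/632 = 4485/632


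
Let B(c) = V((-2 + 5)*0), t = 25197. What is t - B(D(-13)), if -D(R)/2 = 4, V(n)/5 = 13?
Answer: 25132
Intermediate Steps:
V(n) = 65 (V(n) = 5*13 = 65)
D(R) = -8 (D(R) = -2*4 = -8)
B(c) = 65
t - B(D(-13)) = 25197 - 1*65 = 25197 - 65 = 25132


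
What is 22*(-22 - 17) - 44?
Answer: -902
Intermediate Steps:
22*(-22 - 17) - 44 = 22*(-39) - 44 = -858 - 44 = -902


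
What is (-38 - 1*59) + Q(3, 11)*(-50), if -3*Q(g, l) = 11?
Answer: 259/3 ≈ 86.333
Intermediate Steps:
Q(g, l) = -11/3 (Q(g, l) = -1/3*11 = -11/3)
(-38 - 1*59) + Q(3, 11)*(-50) = (-38 - 1*59) - 11/3*(-50) = (-38 - 59) + 550/3 = -97 + 550/3 = 259/3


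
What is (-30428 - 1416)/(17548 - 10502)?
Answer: -15922/3523 ≈ -4.5194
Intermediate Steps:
(-30428 - 1416)/(17548 - 10502) = -31844/7046 = -31844*1/7046 = -15922/3523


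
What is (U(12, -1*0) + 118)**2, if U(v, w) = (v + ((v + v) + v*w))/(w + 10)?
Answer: 369664/25 ≈ 14787.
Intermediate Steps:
U(v, w) = (3*v + v*w)/(10 + w) (U(v, w) = (v + (2*v + v*w))/(10 + w) = (3*v + v*w)/(10 + w))
(U(12, -1*0) + 118)**2 = (12*(3 - 1*0)/(10 - 1*0) + 118)**2 = (12*(3 + 0)/(10 + 0) + 118)**2 = (12*3/10 + 118)**2 = (12*(1/10)*3 + 118)**2 = (18/5 + 118)**2 = (608/5)**2 = 369664/25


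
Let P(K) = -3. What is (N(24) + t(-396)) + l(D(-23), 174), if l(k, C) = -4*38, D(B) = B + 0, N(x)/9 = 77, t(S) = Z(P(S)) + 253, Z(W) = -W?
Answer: 797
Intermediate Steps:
t(S) = 256 (t(S) = -1*(-3) + 253 = 3 + 253 = 256)
N(x) = 693 (N(x) = 9*77 = 693)
D(B) = B
l(k, C) = -152
(N(24) + t(-396)) + l(D(-23), 174) = (693 + 256) - 152 = 949 - 152 = 797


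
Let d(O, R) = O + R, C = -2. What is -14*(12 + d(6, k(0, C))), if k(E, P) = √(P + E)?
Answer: -252 - 14*I*√2 ≈ -252.0 - 19.799*I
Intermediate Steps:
k(E, P) = √(E + P)
-14*(12 + d(6, k(0, C))) = -14*(12 + (6 + √(0 - 2))) = -14*(12 + (6 + √(-2))) = -14*(12 + (6 + I*√2)) = -14*(18 + I*√2) = -252 - 14*I*√2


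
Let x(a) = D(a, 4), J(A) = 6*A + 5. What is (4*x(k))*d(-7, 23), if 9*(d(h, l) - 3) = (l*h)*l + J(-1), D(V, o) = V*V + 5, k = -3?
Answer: -205912/9 ≈ -22879.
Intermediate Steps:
D(V, o) = 5 + V² (D(V, o) = V² + 5 = 5 + V²)
J(A) = 5 + 6*A
d(h, l) = 26/9 + h*l²/9 (d(h, l) = 3 + ((l*h)*l + (5 + 6*(-1)))/9 = 3 + ((h*l)*l + (5 - 6))/9 = 3 + (h*l² - 1)/9 = 3 + (-1 + h*l²)/9 = 3 + (-⅑ + h*l²/9) = 26/9 + h*l²/9)
x(a) = 5 + a²
(4*x(k))*d(-7, 23) = (4*(5 + (-3)²))*(26/9 + (⅑)*(-7)*23²) = (4*(5 + 9))*(26/9 + (⅑)*(-7)*529) = (4*14)*(26/9 - 3703/9) = 56*(-3677/9) = -205912/9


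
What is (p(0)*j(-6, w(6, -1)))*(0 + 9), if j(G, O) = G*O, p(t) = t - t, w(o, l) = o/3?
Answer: 0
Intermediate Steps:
w(o, l) = o/3 (w(o, l) = o*(⅓) = o/3)
p(t) = 0
(p(0)*j(-6, w(6, -1)))*(0 + 9) = (0*(-2*6))*(0 + 9) = (0*(-6*2))*9 = (0*(-12))*9 = 0*9 = 0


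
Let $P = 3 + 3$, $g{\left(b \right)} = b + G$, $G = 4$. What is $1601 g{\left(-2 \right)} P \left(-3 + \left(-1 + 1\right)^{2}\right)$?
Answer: $-57636$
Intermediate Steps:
$g{\left(b \right)} = 4 + b$ ($g{\left(b \right)} = b + 4 = 4 + b$)
$P = 6$
$1601 g{\left(-2 \right)} P \left(-3 + \left(-1 + 1\right)^{2}\right) = 1601 \left(4 - 2\right) 6 \left(-3 + \left(-1 + 1\right)^{2}\right) = 1601 \cdot 2 \cdot 6 \left(-3 + 0^{2}\right) = 1601 \cdot 2 \cdot 6 \left(-3 + 0\right) = 1601 \cdot 2 \cdot 6 \left(-3\right) = 1601 \cdot 2 \left(-18\right) = 1601 \left(-36\right) = -57636$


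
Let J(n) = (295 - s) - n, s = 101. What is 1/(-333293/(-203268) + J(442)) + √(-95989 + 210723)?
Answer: -203268/50077171 + √114734 ≈ 338.72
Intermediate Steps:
J(n) = 194 - n (J(n) = (295 - 1*101) - n = (295 - 101) - n = 194 - n)
1/(-333293/(-203268) + J(442)) + √(-95989 + 210723) = 1/(-333293/(-203268) + (194 - 1*442)) + √(-95989 + 210723) = 1/(-333293*(-1/203268) + (194 - 442)) + √114734 = 1/(333293/203268 - 248) + √114734 = 1/(-50077171/203268) + √114734 = -203268/50077171 + √114734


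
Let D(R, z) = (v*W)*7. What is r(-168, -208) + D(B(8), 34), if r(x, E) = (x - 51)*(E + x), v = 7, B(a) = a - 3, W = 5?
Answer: 82589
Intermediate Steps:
B(a) = -3 + a
r(x, E) = (-51 + x)*(E + x)
D(R, z) = 245 (D(R, z) = (7*5)*7 = 35*7 = 245)
r(-168, -208) + D(B(8), 34) = ((-168)² - 51*(-208) - 51*(-168) - 208*(-168)) + 245 = (28224 + 10608 + 8568 + 34944) + 245 = 82344 + 245 = 82589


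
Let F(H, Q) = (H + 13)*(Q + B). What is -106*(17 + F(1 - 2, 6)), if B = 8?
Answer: -19610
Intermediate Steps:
F(H, Q) = (8 + Q)*(13 + H) (F(H, Q) = (H + 13)*(Q + 8) = (13 + H)*(8 + Q) = (8 + Q)*(13 + H))
-106*(17 + F(1 - 2, 6)) = -106*(17 + (104 + 8*(1 - 2) + 13*6 + (1 - 2)*6)) = -106*(17 + (104 + 8*(-1) + 78 - 1*6)) = -106*(17 + (104 - 8 + 78 - 6)) = -106*(17 + 168) = -106*185 = -19610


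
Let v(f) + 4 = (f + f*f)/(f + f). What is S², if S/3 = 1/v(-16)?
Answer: 36/529 ≈ 0.068053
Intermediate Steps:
v(f) = -4 + (f + f²)/(2*f) (v(f) = -4 + (f + f*f)/(f + f) = -4 + (f + f²)/((2*f)) = -4 + (f + f²)*(1/(2*f)) = -4 + (f + f²)/(2*f))
S = -6/23 (S = 3/(-7/2 + (½)*(-16)) = 3/(-7/2 - 8) = 3/(-23/2) = 3*(-2/23) = -6/23 ≈ -0.26087)
S² = (-6/23)² = 36/529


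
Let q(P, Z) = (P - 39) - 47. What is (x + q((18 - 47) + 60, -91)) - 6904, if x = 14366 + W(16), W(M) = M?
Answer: 7423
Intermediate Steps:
x = 14382 (x = 14366 + 16 = 14382)
q(P, Z) = -86 + P (q(P, Z) = (-39 + P) - 47 = -86 + P)
(x + q((18 - 47) + 60, -91)) - 6904 = (14382 + (-86 + ((18 - 47) + 60))) - 6904 = (14382 + (-86 + (-29 + 60))) - 6904 = (14382 + (-86 + 31)) - 6904 = (14382 - 55) - 6904 = 14327 - 6904 = 7423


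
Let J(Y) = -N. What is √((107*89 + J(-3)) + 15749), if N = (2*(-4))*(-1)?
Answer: 4*√1579 ≈ 158.95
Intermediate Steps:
N = 8 (N = -8*(-1) = 8)
J(Y) = -8 (J(Y) = -1*8 = -8)
√((107*89 + J(-3)) + 15749) = √((107*89 - 8) + 15749) = √((9523 - 8) + 15749) = √(9515 + 15749) = √25264 = 4*√1579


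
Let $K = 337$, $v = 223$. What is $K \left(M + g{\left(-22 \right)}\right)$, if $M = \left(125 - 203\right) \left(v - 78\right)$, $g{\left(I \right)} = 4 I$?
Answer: $-3841126$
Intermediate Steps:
$M = -11310$ ($M = \left(125 - 203\right) \left(223 - 78\right) = \left(-78\right) 145 = -11310$)
$K \left(M + g{\left(-22 \right)}\right) = 337 \left(-11310 + 4 \left(-22\right)\right) = 337 \left(-11310 - 88\right) = 337 \left(-11398\right) = -3841126$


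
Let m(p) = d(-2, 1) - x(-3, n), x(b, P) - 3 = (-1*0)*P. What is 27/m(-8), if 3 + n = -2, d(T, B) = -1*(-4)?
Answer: 27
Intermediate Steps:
d(T, B) = 4
n = -5 (n = -3 - 2 = -5)
x(b, P) = 3 (x(b, P) = 3 + (-1*0)*P = 3 + 0*P = 3 + 0 = 3)
m(p) = 1 (m(p) = 4 - 1*3 = 4 - 3 = 1)
27/m(-8) = 27/1 = 1*27 = 27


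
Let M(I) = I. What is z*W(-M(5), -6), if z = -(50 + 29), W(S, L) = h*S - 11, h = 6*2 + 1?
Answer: 6004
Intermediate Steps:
h = 13 (h = 12 + 1 = 13)
W(S, L) = -11 + 13*S (W(S, L) = 13*S - 11 = -11 + 13*S)
z = -79 (z = -1*79 = -79)
z*W(-M(5), -6) = -79*(-11 + 13*(-1*5)) = -79*(-11 + 13*(-5)) = -79*(-11 - 65) = -79*(-76) = 6004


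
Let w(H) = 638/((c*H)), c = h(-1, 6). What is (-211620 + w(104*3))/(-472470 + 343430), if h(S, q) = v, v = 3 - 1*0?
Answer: 99037841/60390720 ≈ 1.6400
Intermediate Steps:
v = 3 (v = 3 + 0 = 3)
h(S, q) = 3
c = 3
w(H) = 638/(3*H) (w(H) = 638/((3*H)) = 638*(1/(3*H)) = 638/(3*H))
(-211620 + w(104*3))/(-472470 + 343430) = (-211620 + 638/(3*((104*3))))/(-472470 + 343430) = (-211620 + (638/3)/312)/(-129040) = (-211620 + (638/3)*(1/312))*(-1/129040) = (-211620 + 319/468)*(-1/129040) = -99037841/468*(-1/129040) = 99037841/60390720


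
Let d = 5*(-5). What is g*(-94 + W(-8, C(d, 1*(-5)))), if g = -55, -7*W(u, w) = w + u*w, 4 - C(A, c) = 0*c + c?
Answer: 4675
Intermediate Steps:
d = -25
C(A, c) = 4 - c (C(A, c) = 4 - (0*c + c) = 4 - (0 + c) = 4 - c)
W(u, w) = -w/7 - u*w/7 (W(u, w) = -(w + u*w)/7 = -w/7 - u*w/7)
g*(-94 + W(-8, C(d, 1*(-5)))) = -55*(-94 - (4 - (-5))*(1 - 8)/7) = -55*(-94 - ⅐*(4 - 1*(-5))*(-7)) = -55*(-94 - ⅐*(4 + 5)*(-7)) = -55*(-94 - ⅐*9*(-7)) = -55*(-94 + 9) = -55*(-85) = 4675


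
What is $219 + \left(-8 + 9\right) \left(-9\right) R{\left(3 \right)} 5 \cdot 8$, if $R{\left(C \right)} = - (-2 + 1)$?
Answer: $-141$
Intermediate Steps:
$R{\left(C \right)} = 1$ ($R{\left(C \right)} = \left(-1\right) \left(-1\right) = 1$)
$219 + \left(-8 + 9\right) \left(-9\right) R{\left(3 \right)} 5 \cdot 8 = 219 + \left(-8 + 9\right) \left(-9\right) 1 \cdot 5 \cdot 8 = 219 + 1 \left(-9\right) 5 \cdot 8 = 219 - 360 = -141$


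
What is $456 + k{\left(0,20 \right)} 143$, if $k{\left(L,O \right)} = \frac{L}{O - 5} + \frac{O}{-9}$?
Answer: $\frac{1244}{9} \approx 138.22$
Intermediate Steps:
$k{\left(L,O \right)} = - \frac{O}{9} + \frac{L}{-5 + O}$ ($k{\left(L,O \right)} = \frac{L}{-5 + O} + O \left(- \frac{1}{9}\right) = \frac{L}{-5 + O} - \frac{O}{9} = - \frac{O}{9} + \frac{L}{-5 + O}$)
$456 + k{\left(0,20 \right)} 143 = 456 + \frac{- 20^{2} + 5 \cdot 20 + 9 \cdot 0}{9 \left(-5 + 20\right)} 143 = 456 + \frac{\left(-1\right) 400 + 100 + 0}{9 \cdot 15} \cdot 143 = 456 + \frac{1}{9} \cdot \frac{1}{15} \left(-400 + 100 + 0\right) 143 = 456 + \frac{1}{9} \cdot \frac{1}{15} \left(-300\right) 143 = 456 - \frac{2860}{9} = \frac{1244}{9}$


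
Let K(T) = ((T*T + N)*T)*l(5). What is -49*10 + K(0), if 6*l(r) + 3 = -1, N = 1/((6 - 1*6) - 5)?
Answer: -490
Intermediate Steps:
N = -1/5 (N = 1/((6 - 6) - 5) = 1/(0 - 5) = 1/(-5) = -1/5 ≈ -0.20000)
l(r) = -2/3 (l(r) = -1/2 + (1/6)*(-1) = -1/2 - 1/6 = -2/3)
K(T) = -2*T*(-1/5 + T**2)/3 (K(T) = ((T*T - 1/5)*T)*(-2/3) = ((T**2 - 1/5)*T)*(-2/3) = ((-1/5 + T**2)*T)*(-2/3) = (T*(-1/5 + T**2))*(-2/3) = -2*T*(-1/5 + T**2)/3)
-49*10 + K(0) = -49*10 + (2/15)*0*(1 - 5*0**2) = -490 + (2/15)*0*(1 - 5*0) = -490 + (2/15)*0*(1 + 0) = -490 + (2/15)*0*1 = -490 + 0 = -490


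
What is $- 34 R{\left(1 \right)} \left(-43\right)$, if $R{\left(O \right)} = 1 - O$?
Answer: $0$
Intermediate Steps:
$- 34 R{\left(1 \right)} \left(-43\right) = - 34 \left(1 - 1\right) \left(-43\right) = \left(-34\right) 0 \left(-43\right) = 0 \left(-43\right) = 0$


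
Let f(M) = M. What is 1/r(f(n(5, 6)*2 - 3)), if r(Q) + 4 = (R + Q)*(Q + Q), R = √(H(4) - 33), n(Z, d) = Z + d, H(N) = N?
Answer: -I/(-718*I + 38*√29) ≈ 0.0012881 - 0.00036713*I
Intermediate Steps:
R = I*√29 (R = √(4 - 33) = √(-29) = I*√29 ≈ 5.3852*I)
r(Q) = -4 + 2*Q*(Q + I*√29) (r(Q) = -4 + (I*√29 + Q)*(Q + Q) = -4 + (Q + I*√29)*(2*Q) = -4 + 2*Q*(Q + I*√29))
1/r(f(n(5, 6)*2 - 3)) = 1/(-4 + 2*((5 + 6)*2 - 3)² + 2*I*((5 + 6)*2 - 3)*√29) = 1/(-4 + 2*(11*2 - 3)² + 2*I*(11*2 - 3)*√29) = 1/(-4 + 2*(22 - 3)² + 2*I*(22 - 3)*√29) = 1/(-4 + 2*19² + 2*I*19*√29) = 1/(-4 + 2*361 + 38*I*√29) = 1/(-4 + 722 + 38*I*√29) = 1/(718 + 38*I*√29)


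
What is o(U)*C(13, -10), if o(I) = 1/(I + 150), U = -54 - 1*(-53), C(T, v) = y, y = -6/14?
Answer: -3/1043 ≈ -0.0028763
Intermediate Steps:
y = -3/7 (y = -6*1/14 = -3/7 ≈ -0.42857)
C(T, v) = -3/7
U = -1 (U = -54 + 53 = -1)
o(I) = 1/(150 + I)
o(U)*C(13, -10) = -3/7/(150 - 1) = -3/7/149 = (1/149)*(-3/7) = -3/1043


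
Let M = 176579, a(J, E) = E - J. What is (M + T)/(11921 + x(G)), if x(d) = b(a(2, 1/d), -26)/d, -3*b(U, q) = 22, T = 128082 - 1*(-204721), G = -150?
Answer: 57305475/1341118 ≈ 42.730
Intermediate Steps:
T = 332803 (T = 128082 + 204721 = 332803)
b(U, q) = -22/3 (b(U, q) = -1/3*22 = -22/3)
x(d) = -22/(3*d)
(M + T)/(11921 + x(G)) = (176579 + 332803)/(11921 - 22/3/(-150)) = 509382/(11921 - 22/3*(-1/150)) = 509382/(11921 + 11/225) = 509382/(2682236/225) = 509382*(225/2682236) = 57305475/1341118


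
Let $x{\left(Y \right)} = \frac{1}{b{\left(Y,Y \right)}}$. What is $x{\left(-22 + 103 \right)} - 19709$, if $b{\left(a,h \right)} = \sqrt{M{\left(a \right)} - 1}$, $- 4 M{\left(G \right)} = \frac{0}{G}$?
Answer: $-19709 - i \approx -19709.0 - 1.0 i$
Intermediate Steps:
$M{\left(G \right)} = 0$ ($M{\left(G \right)} = - \frac{0 \frac{1}{G}}{4} = \left(- \frac{1}{4}\right) 0 = 0$)
$b{\left(a,h \right)} = i$ ($b{\left(a,h \right)} = \sqrt{0 - 1} = \sqrt{-1} = i$)
$x{\left(Y \right)} = - i$ ($x{\left(Y \right)} = \frac{1}{i} = - i$)
$x{\left(-22 + 103 \right)} - 19709 = - i - 19709 = -19709 - i$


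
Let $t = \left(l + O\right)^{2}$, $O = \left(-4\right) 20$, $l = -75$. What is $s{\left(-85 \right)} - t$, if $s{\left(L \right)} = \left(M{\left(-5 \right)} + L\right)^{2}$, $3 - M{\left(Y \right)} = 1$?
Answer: $-17136$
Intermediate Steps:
$M{\left(Y \right)} = 2$ ($M{\left(Y \right)} = 3 - 1 = 2$)
$O = -80$
$s{\left(L \right)} = \left(2 + L\right)^{2}$
$t = 24025$ ($t = \left(-75 - 80\right)^{2} = \left(-155\right)^{2} = 24025$)
$s{\left(-85 \right)} - t = \left(2 - 85\right)^{2} - 24025 = \left(-83\right)^{2} - 24025 = 6889 - 24025 = -17136$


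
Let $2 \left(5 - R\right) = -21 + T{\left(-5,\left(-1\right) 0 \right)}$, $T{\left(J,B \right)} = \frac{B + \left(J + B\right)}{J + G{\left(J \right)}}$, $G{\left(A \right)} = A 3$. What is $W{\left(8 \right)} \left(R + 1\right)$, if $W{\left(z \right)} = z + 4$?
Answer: $\frac{393}{2} \approx 196.5$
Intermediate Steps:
$G{\left(A \right)} = 3 A$
$T{\left(J,B \right)} = \frac{J + 2 B}{4 J}$ ($T{\left(J,B \right)} = \frac{B + \left(J + B\right)}{J + 3 J} = \frac{B + \left(B + J\right)}{4 J} = \left(J + 2 B\right) \frac{1}{4 J} = \frac{J + 2 B}{4 J}$)
$W{\left(z \right)} = 4 + z$
$R = \frac{123}{8}$ ($R = 5 - \frac{-21 + \frac{-5 + 2 \left(\left(-1\right) 0\right)}{4 \left(-5\right)}}{2} = 5 - \frac{-21 + \frac{1}{4} \left(- \frac{1}{5}\right) \left(-5 + 2 \cdot 0\right)}{2} = 5 - \frac{-21 + \frac{1}{4} \left(- \frac{1}{5}\right) \left(-5 + 0\right)}{2} = 5 - \frac{-21 + \frac{1}{4} \left(- \frac{1}{5}\right) \left(-5\right)}{2} = 5 - \frac{-21 + \frac{1}{4}}{2} = 5 - - \frac{83}{8} = 5 + \frac{83}{8} = \frac{123}{8} \approx 15.375$)
$W{\left(8 \right)} \left(R + 1\right) = \left(4 + 8\right) \left(\frac{123}{8} + 1\right) = 12 \cdot \frac{131}{8} = \frac{393}{2}$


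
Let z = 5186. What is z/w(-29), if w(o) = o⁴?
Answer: 5186/707281 ≈ 0.0073323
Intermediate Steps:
z/w(-29) = 5186/((-29)⁴) = 5186/707281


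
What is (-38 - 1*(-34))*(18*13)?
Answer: -936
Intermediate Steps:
(-38 - 1*(-34))*(18*13) = (-38 + 34)*234 = -4*234 = -936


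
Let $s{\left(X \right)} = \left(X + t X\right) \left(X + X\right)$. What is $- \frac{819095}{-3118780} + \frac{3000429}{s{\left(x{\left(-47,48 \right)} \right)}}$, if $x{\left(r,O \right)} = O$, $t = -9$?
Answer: $- \frac{51819349103}{638726144} \approx -81.129$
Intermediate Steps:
$s{\left(X \right)} = - 16 X^{2}$ ($s{\left(X \right)} = \left(X - 9 X\right) \left(X + X\right) = - 8 X 2 X = - 16 X^{2}$)
$- \frac{819095}{-3118780} + \frac{3000429}{s{\left(x{\left(-47,48 \right)} \right)}} = - \frac{819095}{-3118780} + \frac{3000429}{\left(-16\right) 48^{2}} = \left(-819095\right) \left(- \frac{1}{3118780}\right) + \frac{3000429}{\left(-16\right) 2304} = \frac{163819}{623756} + \frac{3000429}{-36864} = \frac{163819}{623756} + 3000429 \left(- \frac{1}{36864}\right) = \frac{163819}{623756} - \frac{333381}{4096} = - \frac{51819349103}{638726144}$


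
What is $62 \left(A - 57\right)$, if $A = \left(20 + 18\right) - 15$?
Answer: $-2108$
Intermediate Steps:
$A = 23$ ($A = 38 - 15 = 23$)
$62 \left(A - 57\right) = 62 \left(23 - 57\right) = 62 \left(-34\right) = -2108$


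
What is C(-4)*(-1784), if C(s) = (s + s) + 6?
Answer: 3568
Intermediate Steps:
C(s) = 6 + 2*s (C(s) = 2*s + 6 = 6 + 2*s)
C(-4)*(-1784) = (6 + 2*(-4))*(-1784) = (6 - 8)*(-1784) = -2*(-1784) = 3568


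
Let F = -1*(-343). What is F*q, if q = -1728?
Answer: -592704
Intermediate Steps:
F = 343
F*q = 343*(-1728) = -592704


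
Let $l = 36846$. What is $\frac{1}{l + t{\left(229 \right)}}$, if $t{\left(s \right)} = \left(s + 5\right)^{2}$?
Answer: $\frac{1}{91602} \approx 1.0917 \cdot 10^{-5}$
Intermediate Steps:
$t{\left(s \right)} = \left(5 + s\right)^{2}$
$\frac{1}{l + t{\left(229 \right)}} = \frac{1}{36846 + \left(5 + 229\right)^{2}} = \frac{1}{36846 + 234^{2}} = \frac{1}{36846 + 54756} = \frac{1}{91602}$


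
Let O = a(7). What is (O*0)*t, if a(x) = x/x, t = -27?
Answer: 0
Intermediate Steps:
a(x) = 1
O = 1
(O*0)*t = (1*0)*(-27) = 0*(-27) = 0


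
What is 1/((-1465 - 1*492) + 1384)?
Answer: -1/573 ≈ -0.0017452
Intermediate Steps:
1/((-1465 - 1*492) + 1384) = 1/((-1465 - 492) + 1384) = 1/(-1957 + 1384) = 1/(-573) = -1/573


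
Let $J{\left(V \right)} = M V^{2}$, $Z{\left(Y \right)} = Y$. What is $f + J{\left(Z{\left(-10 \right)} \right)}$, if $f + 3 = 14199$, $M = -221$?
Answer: $-7904$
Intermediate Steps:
$J{\left(V \right)} = - 221 V^{2}$
$f = 14196$ ($f = -3 + 14199 = 14196$)
$f + J{\left(Z{\left(-10 \right)} \right)} = 14196 - 221 \left(-10\right)^{2} = 14196 - 22100 = -7904$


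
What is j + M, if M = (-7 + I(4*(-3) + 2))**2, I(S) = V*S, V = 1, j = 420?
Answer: 709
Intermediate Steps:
I(S) = S (I(S) = 1*S = S)
M = 289 (M = (-7 + (4*(-3) + 2))**2 = (-7 + (-12 + 2))**2 = (-7 - 10)**2 = (-17)**2 = 289)
j + M = 420 + 289 = 709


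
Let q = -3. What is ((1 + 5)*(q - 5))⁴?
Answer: 5308416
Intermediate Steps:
((1 + 5)*(q - 5))⁴ = ((1 + 5)*(-3 - 5))⁴ = (6*(-8))⁴ = (-48)⁴ = 5308416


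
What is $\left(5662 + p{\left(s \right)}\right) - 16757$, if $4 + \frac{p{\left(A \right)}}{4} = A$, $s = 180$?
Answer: $-10391$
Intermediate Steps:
$p{\left(A \right)} = -16 + 4 A$
$\left(5662 + p{\left(s \right)}\right) - 16757 = \left(5662 + \left(-16 + 4 \cdot 180\right)\right) - 16757 = \left(5662 + \left(-16 + 720\right)\right) - 16757 = \left(5662 + 704\right) - 16757 = 6366 - 16757 = -10391$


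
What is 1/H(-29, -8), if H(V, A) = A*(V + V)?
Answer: 1/464 ≈ 0.0021552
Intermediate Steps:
H(V, A) = 2*A*V (H(V, A) = A*(2*V) = 2*A*V)
1/H(-29, -8) = 1/(2*(-8)*(-29)) = 1/464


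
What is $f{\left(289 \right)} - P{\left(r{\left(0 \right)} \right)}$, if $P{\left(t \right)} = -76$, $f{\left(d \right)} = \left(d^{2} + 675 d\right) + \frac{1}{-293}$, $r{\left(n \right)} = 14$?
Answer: $\frac{81650895}{293} \approx 2.7867 \cdot 10^{5}$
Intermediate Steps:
$f{\left(d \right)} = - \frac{1}{293} + d^{2} + 675 d$ ($f{\left(d \right)} = \left(d^{2} + 675 d\right) - \frac{1}{293} = - \frac{1}{293} + d^{2} + 675 d$)
$f{\left(289 \right)} - P{\left(r{\left(0 \right)} \right)} = \left(- \frac{1}{293} + 289^{2} + 675 \cdot 289\right) - -76 = \left(- \frac{1}{293} + 83521 + 195075\right) + 76 = \frac{81628627}{293} + 76 = \frac{81650895}{293}$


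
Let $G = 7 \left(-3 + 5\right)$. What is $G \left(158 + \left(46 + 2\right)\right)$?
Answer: $2884$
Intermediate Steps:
$G = 14$ ($G = 7 \cdot 2 = 14$)
$G \left(158 + \left(46 + 2\right)\right) = 14 \left(158 + \left(46 + 2\right)\right) = 14 \left(158 + 48\right) = 14 \cdot 206 = 2884$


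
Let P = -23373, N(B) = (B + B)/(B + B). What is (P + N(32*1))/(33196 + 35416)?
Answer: -5843/17153 ≈ -0.34064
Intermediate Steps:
N(B) = 1 (N(B) = (2*B)/((2*B)) = (2*B)*(1/(2*B)) = 1)
(P + N(32*1))/(33196 + 35416) = (-23373 + 1)/(33196 + 35416) = -23372/68612 = -23372*1/68612 = -5843/17153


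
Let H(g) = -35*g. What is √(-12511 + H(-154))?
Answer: I*√7121 ≈ 84.386*I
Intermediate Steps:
√(-12511 + H(-154)) = √(-12511 - 35*(-154)) = √(-12511 + 5390) = √(-7121) = I*√7121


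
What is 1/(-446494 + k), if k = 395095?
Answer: -1/51399 ≈ -1.9456e-5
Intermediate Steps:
1/(-446494 + k) = 1/(-446494 + 395095) = 1/(-51399) = -1/51399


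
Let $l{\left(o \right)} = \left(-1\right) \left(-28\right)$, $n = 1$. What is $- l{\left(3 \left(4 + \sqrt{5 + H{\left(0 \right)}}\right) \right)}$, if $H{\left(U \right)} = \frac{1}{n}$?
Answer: $-28$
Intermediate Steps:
$H{\left(U \right)} = 1$ ($H{\left(U \right)} = 1^{-1} = 1$)
$l{\left(o \right)} = 28$
$- l{\left(3 \left(4 + \sqrt{5 + H{\left(0 \right)}}\right) \right)} = \left(-1\right) 28 = -28$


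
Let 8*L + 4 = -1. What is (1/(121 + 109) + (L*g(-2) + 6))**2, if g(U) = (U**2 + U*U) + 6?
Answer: 1595169/211600 ≈ 7.5386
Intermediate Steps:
L = -5/8 (L = -1/2 + (1/8)*(-1) = -1/2 - 1/8 = -5/8 ≈ -0.62500)
g(U) = 6 + 2*U**2 (g(U) = (U**2 + U**2) + 6 = 2*U**2 + 6 = 6 + 2*U**2)
(1/(121 + 109) + (L*g(-2) + 6))**2 = (1/(121 + 109) + (-5*(6 + 2*(-2)**2)/8 + 6))**2 = (1/230 + (-5*(6 + 2*4)/8 + 6))**2 = (1/230 + (-5*(6 + 8)/8 + 6))**2 = (1/230 + (-5/8*14 + 6))**2 = (1/230 + (-35/4 + 6))**2 = (1/230 - 11/4)**2 = (-1263/460)**2 = 1595169/211600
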